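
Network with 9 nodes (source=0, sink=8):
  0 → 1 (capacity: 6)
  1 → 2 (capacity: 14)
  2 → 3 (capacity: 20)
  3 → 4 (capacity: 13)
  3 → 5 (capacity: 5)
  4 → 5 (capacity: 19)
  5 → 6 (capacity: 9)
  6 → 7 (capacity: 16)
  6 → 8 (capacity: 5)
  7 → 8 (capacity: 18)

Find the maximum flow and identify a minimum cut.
Max flow = 6, Min cut edges: (0,1)

Maximum flow: 6
Minimum cut: (0,1)
Partition: S = [0], T = [1, 2, 3, 4, 5, 6, 7, 8]

Max-flow min-cut theorem verified: both equal 6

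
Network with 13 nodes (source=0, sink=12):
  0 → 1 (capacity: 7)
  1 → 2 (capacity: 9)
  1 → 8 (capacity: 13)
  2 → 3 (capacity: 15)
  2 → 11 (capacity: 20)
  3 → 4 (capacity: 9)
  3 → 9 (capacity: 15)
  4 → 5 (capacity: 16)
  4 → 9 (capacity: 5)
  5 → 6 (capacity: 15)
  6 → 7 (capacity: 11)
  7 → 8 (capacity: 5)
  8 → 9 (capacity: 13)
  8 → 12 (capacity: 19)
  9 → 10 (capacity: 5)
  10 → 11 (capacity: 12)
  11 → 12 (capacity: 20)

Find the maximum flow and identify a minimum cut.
Max flow = 7, Min cut edges: (0,1)

Maximum flow: 7
Minimum cut: (0,1)
Partition: S = [0], T = [1, 2, 3, 4, 5, 6, 7, 8, 9, 10, 11, 12]

Max-flow min-cut theorem verified: both equal 7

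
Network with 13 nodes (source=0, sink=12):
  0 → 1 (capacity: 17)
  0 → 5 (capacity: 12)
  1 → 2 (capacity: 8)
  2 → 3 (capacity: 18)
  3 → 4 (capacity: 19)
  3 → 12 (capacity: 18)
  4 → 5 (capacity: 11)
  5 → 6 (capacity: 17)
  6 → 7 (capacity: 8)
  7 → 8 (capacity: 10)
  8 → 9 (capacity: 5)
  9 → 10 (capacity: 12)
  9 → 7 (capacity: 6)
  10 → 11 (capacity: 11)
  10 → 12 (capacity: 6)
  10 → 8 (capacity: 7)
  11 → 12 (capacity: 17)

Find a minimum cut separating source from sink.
Min cut value = 13, edges: (1,2), (8,9)

Min cut value: 13
Partition: S = [0, 1, 4, 5, 6, 7, 8], T = [2, 3, 9, 10, 11, 12]
Cut edges: (1,2), (8,9)

By max-flow min-cut theorem, max flow = min cut = 13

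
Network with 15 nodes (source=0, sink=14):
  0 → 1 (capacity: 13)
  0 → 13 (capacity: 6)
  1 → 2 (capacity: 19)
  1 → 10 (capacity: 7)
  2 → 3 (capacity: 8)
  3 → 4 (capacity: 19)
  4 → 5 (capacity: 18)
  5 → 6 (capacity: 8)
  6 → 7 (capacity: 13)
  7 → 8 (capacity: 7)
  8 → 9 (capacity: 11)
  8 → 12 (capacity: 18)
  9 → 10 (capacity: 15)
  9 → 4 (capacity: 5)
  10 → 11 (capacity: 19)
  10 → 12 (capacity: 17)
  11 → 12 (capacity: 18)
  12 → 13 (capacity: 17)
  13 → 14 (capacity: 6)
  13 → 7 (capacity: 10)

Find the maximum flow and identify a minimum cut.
Max flow = 6, Min cut edges: (13,14)

Maximum flow: 6
Minimum cut: (13,14)
Partition: S = [0, 1, 2, 3, 4, 5, 6, 7, 8, 9, 10, 11, 12, 13], T = [14]

Max-flow min-cut theorem verified: both equal 6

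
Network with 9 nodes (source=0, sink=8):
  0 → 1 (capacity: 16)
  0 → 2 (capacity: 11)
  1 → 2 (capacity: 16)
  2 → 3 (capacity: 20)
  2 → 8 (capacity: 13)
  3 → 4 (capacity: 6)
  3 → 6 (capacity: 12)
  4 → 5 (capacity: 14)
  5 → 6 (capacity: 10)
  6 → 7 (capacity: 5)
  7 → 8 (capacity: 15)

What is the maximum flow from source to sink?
Maximum flow = 18

Max flow: 18

Flow assignment:
  0 → 1: 16/16
  0 → 2: 2/11
  1 → 2: 16/16
  2 → 3: 5/20
  2 → 8: 13/13
  3 → 4: 2/6
  3 → 6: 3/12
  4 → 5: 2/14
  5 → 6: 2/10
  6 → 7: 5/5
  7 → 8: 5/15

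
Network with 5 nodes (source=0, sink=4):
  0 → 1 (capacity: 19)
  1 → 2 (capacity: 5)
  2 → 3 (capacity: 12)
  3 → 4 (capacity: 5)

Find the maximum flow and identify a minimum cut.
Max flow = 5, Min cut edges: (3,4)

Maximum flow: 5
Minimum cut: (3,4)
Partition: S = [0, 1, 2, 3], T = [4]

Max-flow min-cut theorem verified: both equal 5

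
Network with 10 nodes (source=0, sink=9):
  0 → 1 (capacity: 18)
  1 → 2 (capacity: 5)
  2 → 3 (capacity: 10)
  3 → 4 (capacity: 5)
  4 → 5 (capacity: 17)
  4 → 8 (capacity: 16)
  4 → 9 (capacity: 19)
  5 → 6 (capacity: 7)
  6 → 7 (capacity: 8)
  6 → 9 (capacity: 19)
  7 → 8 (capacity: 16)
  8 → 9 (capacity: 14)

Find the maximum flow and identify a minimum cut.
Max flow = 5, Min cut edges: (3,4)

Maximum flow: 5
Minimum cut: (3,4)
Partition: S = [0, 1, 2, 3], T = [4, 5, 6, 7, 8, 9]

Max-flow min-cut theorem verified: both equal 5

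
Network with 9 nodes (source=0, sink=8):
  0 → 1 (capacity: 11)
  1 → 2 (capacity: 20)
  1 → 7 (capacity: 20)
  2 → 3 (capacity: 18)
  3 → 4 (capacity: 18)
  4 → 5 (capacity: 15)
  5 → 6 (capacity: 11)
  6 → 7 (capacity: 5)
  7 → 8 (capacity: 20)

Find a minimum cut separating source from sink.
Min cut value = 11, edges: (0,1)

Min cut value: 11
Partition: S = [0], T = [1, 2, 3, 4, 5, 6, 7, 8]
Cut edges: (0,1)

By max-flow min-cut theorem, max flow = min cut = 11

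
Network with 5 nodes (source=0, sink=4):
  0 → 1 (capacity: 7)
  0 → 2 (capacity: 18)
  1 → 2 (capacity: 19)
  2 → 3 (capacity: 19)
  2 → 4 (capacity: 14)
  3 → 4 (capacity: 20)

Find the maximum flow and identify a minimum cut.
Max flow = 25, Min cut edges: (0,1), (0,2)

Maximum flow: 25
Minimum cut: (0,1), (0,2)
Partition: S = [0], T = [1, 2, 3, 4]

Max-flow min-cut theorem verified: both equal 25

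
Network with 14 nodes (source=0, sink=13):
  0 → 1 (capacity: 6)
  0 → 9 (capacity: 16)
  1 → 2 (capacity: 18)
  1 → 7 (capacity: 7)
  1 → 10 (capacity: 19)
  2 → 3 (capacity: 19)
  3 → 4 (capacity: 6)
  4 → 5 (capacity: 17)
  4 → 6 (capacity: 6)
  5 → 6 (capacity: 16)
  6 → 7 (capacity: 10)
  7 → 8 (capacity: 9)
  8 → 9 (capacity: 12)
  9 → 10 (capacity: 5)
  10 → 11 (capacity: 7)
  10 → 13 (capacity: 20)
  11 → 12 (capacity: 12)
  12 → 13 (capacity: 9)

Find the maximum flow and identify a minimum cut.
Max flow = 11, Min cut edges: (0,1), (9,10)

Maximum flow: 11
Minimum cut: (0,1), (9,10)
Partition: S = [0, 2, 3, 4, 5, 6, 7, 8, 9], T = [1, 10, 11, 12, 13]

Max-flow min-cut theorem verified: both equal 11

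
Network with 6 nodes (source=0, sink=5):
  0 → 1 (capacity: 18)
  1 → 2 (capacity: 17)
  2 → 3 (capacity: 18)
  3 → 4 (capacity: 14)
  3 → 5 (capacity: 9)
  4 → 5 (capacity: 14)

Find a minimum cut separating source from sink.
Min cut value = 17, edges: (1,2)

Min cut value: 17
Partition: S = [0, 1], T = [2, 3, 4, 5]
Cut edges: (1,2)

By max-flow min-cut theorem, max flow = min cut = 17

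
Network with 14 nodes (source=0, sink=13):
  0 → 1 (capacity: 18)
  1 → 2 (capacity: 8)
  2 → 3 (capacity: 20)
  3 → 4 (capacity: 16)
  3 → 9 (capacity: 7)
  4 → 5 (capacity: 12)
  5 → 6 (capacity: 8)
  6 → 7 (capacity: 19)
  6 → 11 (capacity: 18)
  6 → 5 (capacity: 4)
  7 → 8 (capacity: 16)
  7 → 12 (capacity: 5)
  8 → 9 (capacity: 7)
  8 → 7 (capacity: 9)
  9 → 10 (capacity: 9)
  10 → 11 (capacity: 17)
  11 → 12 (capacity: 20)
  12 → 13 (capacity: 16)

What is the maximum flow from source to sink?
Maximum flow = 8

Max flow: 8

Flow assignment:
  0 → 1: 8/18
  1 → 2: 8/8
  2 → 3: 8/20
  3 → 4: 1/16
  3 → 9: 7/7
  4 → 5: 1/12
  5 → 6: 1/8
  6 → 7: 1/19
  7 → 12: 1/5
  9 → 10: 7/9
  10 → 11: 7/17
  11 → 12: 7/20
  12 → 13: 8/16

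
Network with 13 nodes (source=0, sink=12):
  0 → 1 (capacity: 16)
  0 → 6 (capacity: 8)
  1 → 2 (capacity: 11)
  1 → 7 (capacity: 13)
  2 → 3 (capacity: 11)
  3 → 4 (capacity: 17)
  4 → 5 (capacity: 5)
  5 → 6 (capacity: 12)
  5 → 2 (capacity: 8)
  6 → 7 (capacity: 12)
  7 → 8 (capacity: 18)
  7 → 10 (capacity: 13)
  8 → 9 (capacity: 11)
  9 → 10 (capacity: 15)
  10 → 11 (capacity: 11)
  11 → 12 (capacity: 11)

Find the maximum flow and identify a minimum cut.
Max flow = 11, Min cut edges: (11,12)

Maximum flow: 11
Minimum cut: (11,12)
Partition: S = [0, 1, 2, 3, 4, 5, 6, 7, 8, 9, 10, 11], T = [12]

Max-flow min-cut theorem verified: both equal 11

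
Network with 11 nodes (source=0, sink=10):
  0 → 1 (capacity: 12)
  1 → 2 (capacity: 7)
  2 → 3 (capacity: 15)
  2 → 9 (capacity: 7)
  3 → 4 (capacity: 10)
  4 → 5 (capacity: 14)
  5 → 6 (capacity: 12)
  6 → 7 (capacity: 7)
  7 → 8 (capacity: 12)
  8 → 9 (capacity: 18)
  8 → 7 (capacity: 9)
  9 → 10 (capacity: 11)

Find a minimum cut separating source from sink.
Min cut value = 7, edges: (1,2)

Min cut value: 7
Partition: S = [0, 1], T = [2, 3, 4, 5, 6, 7, 8, 9, 10]
Cut edges: (1,2)

By max-flow min-cut theorem, max flow = min cut = 7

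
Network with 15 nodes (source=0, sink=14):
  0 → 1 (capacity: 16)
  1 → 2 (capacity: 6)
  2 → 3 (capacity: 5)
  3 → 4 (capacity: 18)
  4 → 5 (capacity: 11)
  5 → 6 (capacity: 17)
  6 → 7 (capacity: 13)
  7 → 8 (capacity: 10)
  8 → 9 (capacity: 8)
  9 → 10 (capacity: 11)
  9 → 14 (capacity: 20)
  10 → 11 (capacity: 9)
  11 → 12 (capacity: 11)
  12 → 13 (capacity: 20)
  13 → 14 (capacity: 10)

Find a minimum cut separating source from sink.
Min cut value = 5, edges: (2,3)

Min cut value: 5
Partition: S = [0, 1, 2], T = [3, 4, 5, 6, 7, 8, 9, 10, 11, 12, 13, 14]
Cut edges: (2,3)

By max-flow min-cut theorem, max flow = min cut = 5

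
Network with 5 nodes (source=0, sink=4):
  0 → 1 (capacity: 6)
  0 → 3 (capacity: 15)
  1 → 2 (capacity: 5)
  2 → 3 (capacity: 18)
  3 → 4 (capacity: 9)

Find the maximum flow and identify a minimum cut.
Max flow = 9, Min cut edges: (3,4)

Maximum flow: 9
Minimum cut: (3,4)
Partition: S = [0, 1, 2, 3], T = [4]

Max-flow min-cut theorem verified: both equal 9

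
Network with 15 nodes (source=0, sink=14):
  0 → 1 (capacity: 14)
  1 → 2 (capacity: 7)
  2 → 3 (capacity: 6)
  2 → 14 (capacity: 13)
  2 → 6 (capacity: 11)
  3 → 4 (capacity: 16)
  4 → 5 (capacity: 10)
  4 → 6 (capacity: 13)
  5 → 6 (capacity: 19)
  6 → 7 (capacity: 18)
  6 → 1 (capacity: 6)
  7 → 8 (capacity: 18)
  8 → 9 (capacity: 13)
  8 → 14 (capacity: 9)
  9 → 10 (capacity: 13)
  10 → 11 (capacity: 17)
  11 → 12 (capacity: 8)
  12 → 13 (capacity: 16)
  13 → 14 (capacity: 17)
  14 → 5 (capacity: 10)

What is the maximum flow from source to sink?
Maximum flow = 7

Max flow: 7

Flow assignment:
  0 → 1: 7/14
  1 → 2: 7/7
  2 → 14: 7/13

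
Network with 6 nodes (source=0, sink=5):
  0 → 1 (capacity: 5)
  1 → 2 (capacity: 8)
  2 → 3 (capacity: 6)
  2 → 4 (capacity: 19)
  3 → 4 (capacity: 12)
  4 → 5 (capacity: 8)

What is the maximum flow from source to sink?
Maximum flow = 5

Max flow: 5

Flow assignment:
  0 → 1: 5/5
  1 → 2: 5/8
  2 → 4: 5/19
  4 → 5: 5/8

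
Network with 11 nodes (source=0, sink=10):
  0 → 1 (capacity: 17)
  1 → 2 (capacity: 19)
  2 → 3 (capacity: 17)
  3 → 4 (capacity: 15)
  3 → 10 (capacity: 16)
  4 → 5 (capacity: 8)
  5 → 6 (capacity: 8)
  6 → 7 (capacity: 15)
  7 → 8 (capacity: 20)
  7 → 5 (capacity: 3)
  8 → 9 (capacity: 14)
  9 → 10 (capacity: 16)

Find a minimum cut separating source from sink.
Min cut value = 17, edges: (2,3)

Min cut value: 17
Partition: S = [0, 1, 2], T = [3, 4, 5, 6, 7, 8, 9, 10]
Cut edges: (2,3)

By max-flow min-cut theorem, max flow = min cut = 17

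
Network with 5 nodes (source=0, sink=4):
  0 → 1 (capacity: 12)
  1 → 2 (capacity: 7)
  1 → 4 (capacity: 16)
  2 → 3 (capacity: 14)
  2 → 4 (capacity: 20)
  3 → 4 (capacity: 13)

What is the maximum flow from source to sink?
Maximum flow = 12

Max flow: 12

Flow assignment:
  0 → 1: 12/12
  1 → 4: 12/16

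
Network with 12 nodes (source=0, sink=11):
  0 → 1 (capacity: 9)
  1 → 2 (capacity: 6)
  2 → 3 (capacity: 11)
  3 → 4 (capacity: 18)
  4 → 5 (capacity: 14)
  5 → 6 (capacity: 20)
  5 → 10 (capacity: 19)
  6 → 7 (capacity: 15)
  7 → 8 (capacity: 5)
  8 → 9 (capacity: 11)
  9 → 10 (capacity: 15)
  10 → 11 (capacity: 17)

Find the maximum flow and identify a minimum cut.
Max flow = 6, Min cut edges: (1,2)

Maximum flow: 6
Minimum cut: (1,2)
Partition: S = [0, 1], T = [2, 3, 4, 5, 6, 7, 8, 9, 10, 11]

Max-flow min-cut theorem verified: both equal 6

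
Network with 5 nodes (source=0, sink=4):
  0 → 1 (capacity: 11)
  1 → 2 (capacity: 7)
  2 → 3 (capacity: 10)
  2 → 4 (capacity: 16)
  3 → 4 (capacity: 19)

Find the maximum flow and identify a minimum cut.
Max flow = 7, Min cut edges: (1,2)

Maximum flow: 7
Minimum cut: (1,2)
Partition: S = [0, 1], T = [2, 3, 4]

Max-flow min-cut theorem verified: both equal 7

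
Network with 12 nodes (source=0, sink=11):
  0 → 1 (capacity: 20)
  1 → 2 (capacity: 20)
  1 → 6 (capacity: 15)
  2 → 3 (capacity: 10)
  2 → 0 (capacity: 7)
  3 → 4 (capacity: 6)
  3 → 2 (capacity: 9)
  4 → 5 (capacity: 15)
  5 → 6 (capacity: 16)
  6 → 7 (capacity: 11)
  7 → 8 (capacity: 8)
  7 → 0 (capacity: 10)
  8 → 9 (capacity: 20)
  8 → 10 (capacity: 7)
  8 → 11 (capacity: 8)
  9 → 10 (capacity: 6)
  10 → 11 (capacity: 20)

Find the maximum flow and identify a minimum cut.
Max flow = 8, Min cut edges: (7,8)

Maximum flow: 8
Minimum cut: (7,8)
Partition: S = [0, 1, 2, 3, 4, 5, 6, 7], T = [8, 9, 10, 11]

Max-flow min-cut theorem verified: both equal 8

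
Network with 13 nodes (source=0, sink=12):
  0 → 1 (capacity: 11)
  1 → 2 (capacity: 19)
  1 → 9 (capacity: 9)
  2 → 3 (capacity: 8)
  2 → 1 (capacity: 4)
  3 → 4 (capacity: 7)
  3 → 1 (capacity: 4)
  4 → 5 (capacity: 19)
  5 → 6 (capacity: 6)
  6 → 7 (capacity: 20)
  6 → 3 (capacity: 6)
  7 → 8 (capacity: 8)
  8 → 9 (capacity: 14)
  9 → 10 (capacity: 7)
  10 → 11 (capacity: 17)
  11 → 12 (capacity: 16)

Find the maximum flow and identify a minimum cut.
Max flow = 7, Min cut edges: (9,10)

Maximum flow: 7
Minimum cut: (9,10)
Partition: S = [0, 1, 2, 3, 4, 5, 6, 7, 8, 9], T = [10, 11, 12]

Max-flow min-cut theorem verified: both equal 7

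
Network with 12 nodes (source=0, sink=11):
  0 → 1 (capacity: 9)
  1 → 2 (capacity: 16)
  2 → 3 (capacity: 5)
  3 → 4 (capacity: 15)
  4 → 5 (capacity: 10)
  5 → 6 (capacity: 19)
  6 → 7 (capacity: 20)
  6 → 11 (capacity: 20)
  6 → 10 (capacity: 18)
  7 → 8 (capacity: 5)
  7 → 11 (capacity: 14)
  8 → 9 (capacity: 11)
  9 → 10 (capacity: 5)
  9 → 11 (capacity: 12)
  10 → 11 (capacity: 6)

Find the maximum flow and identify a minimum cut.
Max flow = 5, Min cut edges: (2,3)

Maximum flow: 5
Minimum cut: (2,3)
Partition: S = [0, 1, 2], T = [3, 4, 5, 6, 7, 8, 9, 10, 11]

Max-flow min-cut theorem verified: both equal 5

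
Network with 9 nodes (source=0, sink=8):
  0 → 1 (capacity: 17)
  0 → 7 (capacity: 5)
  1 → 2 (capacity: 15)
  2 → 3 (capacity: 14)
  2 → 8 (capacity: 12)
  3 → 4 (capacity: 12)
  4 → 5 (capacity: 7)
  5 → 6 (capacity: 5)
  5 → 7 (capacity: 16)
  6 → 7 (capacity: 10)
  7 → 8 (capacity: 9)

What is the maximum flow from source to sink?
Maximum flow = 20

Max flow: 20

Flow assignment:
  0 → 1: 15/17
  0 → 7: 5/5
  1 → 2: 15/15
  2 → 3: 3/14
  2 → 8: 12/12
  3 → 4: 3/12
  4 → 5: 3/7
  5 → 7: 3/16
  7 → 8: 8/9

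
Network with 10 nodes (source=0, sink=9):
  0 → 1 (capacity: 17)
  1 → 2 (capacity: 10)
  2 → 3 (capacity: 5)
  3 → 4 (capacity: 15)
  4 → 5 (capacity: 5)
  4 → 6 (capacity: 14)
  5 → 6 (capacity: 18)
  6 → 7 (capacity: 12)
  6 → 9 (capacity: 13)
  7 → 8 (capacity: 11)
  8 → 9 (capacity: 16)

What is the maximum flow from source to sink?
Maximum flow = 5

Max flow: 5

Flow assignment:
  0 → 1: 5/17
  1 → 2: 5/10
  2 → 3: 5/5
  3 → 4: 5/15
  4 → 6: 5/14
  6 → 9: 5/13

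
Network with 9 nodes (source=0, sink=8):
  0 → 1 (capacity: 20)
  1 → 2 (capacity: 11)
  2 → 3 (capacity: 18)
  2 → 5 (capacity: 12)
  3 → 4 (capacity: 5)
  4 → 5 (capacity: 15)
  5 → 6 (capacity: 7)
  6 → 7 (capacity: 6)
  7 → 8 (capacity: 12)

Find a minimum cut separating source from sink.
Min cut value = 6, edges: (6,7)

Min cut value: 6
Partition: S = [0, 1, 2, 3, 4, 5, 6], T = [7, 8]
Cut edges: (6,7)

By max-flow min-cut theorem, max flow = min cut = 6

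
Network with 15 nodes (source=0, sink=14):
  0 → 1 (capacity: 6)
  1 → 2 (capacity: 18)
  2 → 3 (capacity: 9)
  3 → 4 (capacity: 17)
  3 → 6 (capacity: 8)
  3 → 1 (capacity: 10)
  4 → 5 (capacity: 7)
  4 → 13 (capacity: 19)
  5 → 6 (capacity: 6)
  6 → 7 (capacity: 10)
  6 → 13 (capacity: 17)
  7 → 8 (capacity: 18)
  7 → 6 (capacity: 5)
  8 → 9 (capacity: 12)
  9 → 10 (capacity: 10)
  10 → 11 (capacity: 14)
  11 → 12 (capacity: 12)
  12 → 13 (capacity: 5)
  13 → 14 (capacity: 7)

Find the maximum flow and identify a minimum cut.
Max flow = 6, Min cut edges: (0,1)

Maximum flow: 6
Minimum cut: (0,1)
Partition: S = [0], T = [1, 2, 3, 4, 5, 6, 7, 8, 9, 10, 11, 12, 13, 14]

Max-flow min-cut theorem verified: both equal 6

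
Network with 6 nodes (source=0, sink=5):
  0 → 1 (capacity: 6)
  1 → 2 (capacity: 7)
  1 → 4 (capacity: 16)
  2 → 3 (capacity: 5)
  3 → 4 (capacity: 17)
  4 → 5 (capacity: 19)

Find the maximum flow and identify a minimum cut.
Max flow = 6, Min cut edges: (0,1)

Maximum flow: 6
Minimum cut: (0,1)
Partition: S = [0], T = [1, 2, 3, 4, 5]

Max-flow min-cut theorem verified: both equal 6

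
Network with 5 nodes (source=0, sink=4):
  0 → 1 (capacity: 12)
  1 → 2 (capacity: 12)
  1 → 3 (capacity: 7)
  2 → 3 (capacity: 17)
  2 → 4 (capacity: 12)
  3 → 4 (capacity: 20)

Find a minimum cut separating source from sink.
Min cut value = 12, edges: (0,1)

Min cut value: 12
Partition: S = [0], T = [1, 2, 3, 4]
Cut edges: (0,1)

By max-flow min-cut theorem, max flow = min cut = 12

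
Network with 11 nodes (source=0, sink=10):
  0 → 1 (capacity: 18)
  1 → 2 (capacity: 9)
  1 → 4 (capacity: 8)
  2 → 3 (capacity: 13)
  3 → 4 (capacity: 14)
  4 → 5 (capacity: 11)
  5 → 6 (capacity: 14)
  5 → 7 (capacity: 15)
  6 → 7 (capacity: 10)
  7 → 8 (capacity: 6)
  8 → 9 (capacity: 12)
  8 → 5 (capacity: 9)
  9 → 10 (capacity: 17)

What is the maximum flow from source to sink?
Maximum flow = 6

Max flow: 6

Flow assignment:
  0 → 1: 6/18
  1 → 2: 6/9
  2 → 3: 6/13
  3 → 4: 6/14
  4 → 5: 6/11
  5 → 7: 6/15
  7 → 8: 6/6
  8 → 9: 6/12
  9 → 10: 6/17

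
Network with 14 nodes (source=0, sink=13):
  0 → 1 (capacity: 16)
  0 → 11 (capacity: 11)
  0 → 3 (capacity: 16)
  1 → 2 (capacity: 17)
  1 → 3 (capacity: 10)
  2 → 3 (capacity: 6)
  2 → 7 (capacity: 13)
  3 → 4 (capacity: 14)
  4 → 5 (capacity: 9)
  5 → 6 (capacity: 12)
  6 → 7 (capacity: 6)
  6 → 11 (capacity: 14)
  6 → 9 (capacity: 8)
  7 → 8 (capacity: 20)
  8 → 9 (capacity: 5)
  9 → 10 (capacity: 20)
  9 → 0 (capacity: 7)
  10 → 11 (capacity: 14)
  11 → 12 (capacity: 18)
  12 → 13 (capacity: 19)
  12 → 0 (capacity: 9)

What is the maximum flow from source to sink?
Maximum flow = 18

Max flow: 18

Flow assignment:
  0 → 1: 5/16
  0 → 11: 4/11
  0 → 3: 9/16
  1 → 2: 5/17
  2 → 7: 5/13
  3 → 4: 9/14
  4 → 5: 9/9
  5 → 6: 9/12
  6 → 11: 9/14
  7 → 8: 5/20
  8 → 9: 5/5
  9 → 10: 5/20
  10 → 11: 5/14
  11 → 12: 18/18
  12 → 13: 18/19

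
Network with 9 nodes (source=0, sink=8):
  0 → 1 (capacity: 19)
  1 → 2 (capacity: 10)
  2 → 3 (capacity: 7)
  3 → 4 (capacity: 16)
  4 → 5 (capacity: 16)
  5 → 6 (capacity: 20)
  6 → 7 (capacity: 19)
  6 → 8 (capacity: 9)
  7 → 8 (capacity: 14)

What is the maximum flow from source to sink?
Maximum flow = 7

Max flow: 7

Flow assignment:
  0 → 1: 7/19
  1 → 2: 7/10
  2 → 3: 7/7
  3 → 4: 7/16
  4 → 5: 7/16
  5 → 6: 7/20
  6 → 8: 7/9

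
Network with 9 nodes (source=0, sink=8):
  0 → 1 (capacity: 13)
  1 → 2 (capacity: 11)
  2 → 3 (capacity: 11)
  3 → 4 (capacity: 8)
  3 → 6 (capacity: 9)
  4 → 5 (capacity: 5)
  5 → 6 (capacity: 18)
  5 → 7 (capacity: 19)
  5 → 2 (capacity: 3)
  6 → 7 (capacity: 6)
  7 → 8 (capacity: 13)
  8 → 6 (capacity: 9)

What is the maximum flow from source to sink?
Maximum flow = 11

Max flow: 11

Flow assignment:
  0 → 1: 11/13
  1 → 2: 11/11
  2 → 3: 11/11
  3 → 4: 5/8
  3 → 6: 6/9
  4 → 5: 5/5
  5 → 7: 5/19
  6 → 7: 6/6
  7 → 8: 11/13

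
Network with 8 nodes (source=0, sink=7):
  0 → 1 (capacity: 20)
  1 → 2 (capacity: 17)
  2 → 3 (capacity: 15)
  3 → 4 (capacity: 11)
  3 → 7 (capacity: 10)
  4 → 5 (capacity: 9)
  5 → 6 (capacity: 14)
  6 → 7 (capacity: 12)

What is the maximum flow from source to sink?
Maximum flow = 15

Max flow: 15

Flow assignment:
  0 → 1: 15/20
  1 → 2: 15/17
  2 → 3: 15/15
  3 → 4: 5/11
  3 → 7: 10/10
  4 → 5: 5/9
  5 → 6: 5/14
  6 → 7: 5/12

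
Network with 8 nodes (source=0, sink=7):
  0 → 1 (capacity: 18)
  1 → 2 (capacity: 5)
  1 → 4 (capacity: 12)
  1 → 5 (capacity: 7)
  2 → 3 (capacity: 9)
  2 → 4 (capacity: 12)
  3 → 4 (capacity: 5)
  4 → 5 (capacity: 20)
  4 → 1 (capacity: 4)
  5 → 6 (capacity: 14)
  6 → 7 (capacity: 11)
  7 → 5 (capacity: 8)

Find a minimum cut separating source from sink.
Min cut value = 11, edges: (6,7)

Min cut value: 11
Partition: S = [0, 1, 2, 3, 4, 5, 6], T = [7]
Cut edges: (6,7)

By max-flow min-cut theorem, max flow = min cut = 11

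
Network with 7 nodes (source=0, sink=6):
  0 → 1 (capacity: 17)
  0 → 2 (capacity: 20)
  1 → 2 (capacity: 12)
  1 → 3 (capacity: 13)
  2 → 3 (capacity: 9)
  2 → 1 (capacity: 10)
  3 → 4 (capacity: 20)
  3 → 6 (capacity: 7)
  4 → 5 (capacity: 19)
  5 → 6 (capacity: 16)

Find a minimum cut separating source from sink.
Min cut value = 22, edges: (1,3), (2,3)

Min cut value: 22
Partition: S = [0, 1, 2], T = [3, 4, 5, 6]
Cut edges: (1,3), (2,3)

By max-flow min-cut theorem, max flow = min cut = 22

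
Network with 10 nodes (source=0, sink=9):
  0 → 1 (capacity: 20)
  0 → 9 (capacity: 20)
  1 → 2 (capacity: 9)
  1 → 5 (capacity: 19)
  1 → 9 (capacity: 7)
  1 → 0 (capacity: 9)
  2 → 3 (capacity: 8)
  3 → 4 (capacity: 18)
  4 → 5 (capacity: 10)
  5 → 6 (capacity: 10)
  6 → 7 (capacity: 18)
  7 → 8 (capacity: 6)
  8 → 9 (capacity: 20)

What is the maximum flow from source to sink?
Maximum flow = 33

Max flow: 33

Flow assignment:
  0 → 1: 13/20
  0 → 9: 20/20
  1 → 5: 6/19
  1 → 9: 7/7
  5 → 6: 6/10
  6 → 7: 6/18
  7 → 8: 6/6
  8 → 9: 6/20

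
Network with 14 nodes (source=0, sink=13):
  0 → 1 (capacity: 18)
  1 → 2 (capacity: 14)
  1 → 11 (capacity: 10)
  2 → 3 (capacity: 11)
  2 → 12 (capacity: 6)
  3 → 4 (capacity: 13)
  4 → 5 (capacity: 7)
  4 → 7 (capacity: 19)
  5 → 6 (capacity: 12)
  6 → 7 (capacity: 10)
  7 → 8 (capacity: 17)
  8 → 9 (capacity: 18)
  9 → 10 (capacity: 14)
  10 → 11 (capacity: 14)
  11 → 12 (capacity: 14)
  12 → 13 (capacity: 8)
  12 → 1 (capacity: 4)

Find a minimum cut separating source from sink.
Min cut value = 8, edges: (12,13)

Min cut value: 8
Partition: S = [0, 1, 2, 3, 4, 5, 6, 7, 8, 9, 10, 11, 12], T = [13]
Cut edges: (12,13)

By max-flow min-cut theorem, max flow = min cut = 8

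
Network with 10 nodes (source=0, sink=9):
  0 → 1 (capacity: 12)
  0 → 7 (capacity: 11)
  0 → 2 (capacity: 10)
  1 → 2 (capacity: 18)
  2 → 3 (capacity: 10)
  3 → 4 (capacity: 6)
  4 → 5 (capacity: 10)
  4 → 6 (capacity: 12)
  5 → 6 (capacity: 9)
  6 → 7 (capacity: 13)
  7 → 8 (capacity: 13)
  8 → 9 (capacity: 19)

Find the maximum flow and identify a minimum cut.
Max flow = 13, Min cut edges: (7,8)

Maximum flow: 13
Minimum cut: (7,8)
Partition: S = [0, 1, 2, 3, 4, 5, 6, 7], T = [8, 9]

Max-flow min-cut theorem verified: both equal 13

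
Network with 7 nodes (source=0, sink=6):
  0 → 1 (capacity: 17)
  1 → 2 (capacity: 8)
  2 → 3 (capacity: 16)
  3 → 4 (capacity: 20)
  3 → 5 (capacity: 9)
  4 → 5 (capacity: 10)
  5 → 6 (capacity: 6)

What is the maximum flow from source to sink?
Maximum flow = 6

Max flow: 6

Flow assignment:
  0 → 1: 6/17
  1 → 2: 6/8
  2 → 3: 6/16
  3 → 5: 6/9
  5 → 6: 6/6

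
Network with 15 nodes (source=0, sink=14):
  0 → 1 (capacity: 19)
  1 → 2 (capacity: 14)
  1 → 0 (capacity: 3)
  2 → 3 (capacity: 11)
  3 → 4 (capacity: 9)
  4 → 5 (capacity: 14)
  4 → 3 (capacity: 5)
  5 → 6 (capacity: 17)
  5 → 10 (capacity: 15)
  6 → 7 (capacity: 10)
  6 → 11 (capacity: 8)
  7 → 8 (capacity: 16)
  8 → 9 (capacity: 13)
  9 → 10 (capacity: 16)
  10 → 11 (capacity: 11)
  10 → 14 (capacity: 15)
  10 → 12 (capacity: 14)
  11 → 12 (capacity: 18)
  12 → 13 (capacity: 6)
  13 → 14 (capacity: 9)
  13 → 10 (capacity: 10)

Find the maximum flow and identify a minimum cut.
Max flow = 9, Min cut edges: (3,4)

Maximum flow: 9
Minimum cut: (3,4)
Partition: S = [0, 1, 2, 3], T = [4, 5, 6, 7, 8, 9, 10, 11, 12, 13, 14]

Max-flow min-cut theorem verified: both equal 9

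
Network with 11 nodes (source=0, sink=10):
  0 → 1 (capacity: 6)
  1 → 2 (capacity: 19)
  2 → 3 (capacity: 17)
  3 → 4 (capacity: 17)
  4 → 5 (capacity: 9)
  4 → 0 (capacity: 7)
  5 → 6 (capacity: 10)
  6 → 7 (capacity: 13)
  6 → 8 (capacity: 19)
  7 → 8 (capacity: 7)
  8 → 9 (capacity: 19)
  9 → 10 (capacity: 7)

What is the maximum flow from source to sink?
Maximum flow = 6

Max flow: 6

Flow assignment:
  0 → 1: 6/6
  1 → 2: 6/19
  2 → 3: 6/17
  3 → 4: 6/17
  4 → 5: 6/9
  5 → 6: 6/10
  6 → 8: 6/19
  8 → 9: 6/19
  9 → 10: 6/7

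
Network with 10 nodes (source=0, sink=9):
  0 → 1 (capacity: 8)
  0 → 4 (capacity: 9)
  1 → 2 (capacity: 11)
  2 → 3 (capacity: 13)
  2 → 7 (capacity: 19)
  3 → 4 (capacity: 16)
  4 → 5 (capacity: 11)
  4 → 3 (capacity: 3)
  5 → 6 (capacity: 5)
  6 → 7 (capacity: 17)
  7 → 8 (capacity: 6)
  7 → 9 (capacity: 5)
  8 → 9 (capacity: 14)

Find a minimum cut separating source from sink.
Min cut value = 11, edges: (7,8), (7,9)

Min cut value: 11
Partition: S = [0, 1, 2, 3, 4, 5, 6, 7], T = [8, 9]
Cut edges: (7,8), (7,9)

By max-flow min-cut theorem, max flow = min cut = 11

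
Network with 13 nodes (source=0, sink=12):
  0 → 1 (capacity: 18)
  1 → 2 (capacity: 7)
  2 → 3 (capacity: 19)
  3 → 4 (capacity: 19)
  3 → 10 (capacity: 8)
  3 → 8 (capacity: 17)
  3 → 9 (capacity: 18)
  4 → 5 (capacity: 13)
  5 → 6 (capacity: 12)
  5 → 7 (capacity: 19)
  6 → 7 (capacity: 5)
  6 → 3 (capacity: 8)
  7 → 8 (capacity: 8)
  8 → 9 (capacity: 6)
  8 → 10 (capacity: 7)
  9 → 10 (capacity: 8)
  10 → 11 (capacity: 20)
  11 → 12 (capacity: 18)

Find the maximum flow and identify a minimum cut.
Max flow = 7, Min cut edges: (1,2)

Maximum flow: 7
Minimum cut: (1,2)
Partition: S = [0, 1], T = [2, 3, 4, 5, 6, 7, 8, 9, 10, 11, 12]

Max-flow min-cut theorem verified: both equal 7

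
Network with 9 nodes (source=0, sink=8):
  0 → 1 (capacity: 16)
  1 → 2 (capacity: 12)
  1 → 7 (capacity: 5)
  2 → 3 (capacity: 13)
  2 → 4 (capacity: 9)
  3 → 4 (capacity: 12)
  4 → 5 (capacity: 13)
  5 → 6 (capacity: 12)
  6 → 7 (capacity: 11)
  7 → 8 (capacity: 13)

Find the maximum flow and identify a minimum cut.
Max flow = 13, Min cut edges: (7,8)

Maximum flow: 13
Minimum cut: (7,8)
Partition: S = [0, 1, 2, 3, 4, 5, 6, 7], T = [8]

Max-flow min-cut theorem verified: both equal 13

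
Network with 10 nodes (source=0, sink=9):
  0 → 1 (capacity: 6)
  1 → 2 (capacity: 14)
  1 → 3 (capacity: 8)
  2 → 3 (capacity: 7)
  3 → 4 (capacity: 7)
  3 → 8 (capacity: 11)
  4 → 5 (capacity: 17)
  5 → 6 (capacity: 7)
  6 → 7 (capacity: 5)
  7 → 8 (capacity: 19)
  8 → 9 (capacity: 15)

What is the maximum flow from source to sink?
Maximum flow = 6

Max flow: 6

Flow assignment:
  0 → 1: 6/6
  1 → 3: 6/8
  3 → 8: 6/11
  8 → 9: 6/15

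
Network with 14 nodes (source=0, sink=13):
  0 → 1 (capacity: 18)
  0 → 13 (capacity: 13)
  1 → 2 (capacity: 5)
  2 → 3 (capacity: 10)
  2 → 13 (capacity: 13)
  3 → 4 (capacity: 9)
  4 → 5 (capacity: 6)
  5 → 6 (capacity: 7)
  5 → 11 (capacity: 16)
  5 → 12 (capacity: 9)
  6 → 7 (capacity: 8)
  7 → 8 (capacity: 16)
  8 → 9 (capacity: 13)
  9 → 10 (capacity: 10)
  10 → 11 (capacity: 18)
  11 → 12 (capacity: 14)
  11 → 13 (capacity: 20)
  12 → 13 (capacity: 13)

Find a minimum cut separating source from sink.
Min cut value = 18, edges: (0,13), (1,2)

Min cut value: 18
Partition: S = [0, 1], T = [2, 3, 4, 5, 6, 7, 8, 9, 10, 11, 12, 13]
Cut edges: (0,13), (1,2)

By max-flow min-cut theorem, max flow = min cut = 18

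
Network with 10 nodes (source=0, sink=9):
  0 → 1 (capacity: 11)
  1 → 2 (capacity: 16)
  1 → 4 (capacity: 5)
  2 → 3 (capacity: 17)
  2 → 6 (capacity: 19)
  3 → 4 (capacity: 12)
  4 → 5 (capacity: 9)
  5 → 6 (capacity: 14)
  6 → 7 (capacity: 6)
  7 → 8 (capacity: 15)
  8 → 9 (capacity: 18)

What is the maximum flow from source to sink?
Maximum flow = 6

Max flow: 6

Flow assignment:
  0 → 1: 6/11
  1 → 2: 6/16
  2 → 6: 6/19
  6 → 7: 6/6
  7 → 8: 6/15
  8 → 9: 6/18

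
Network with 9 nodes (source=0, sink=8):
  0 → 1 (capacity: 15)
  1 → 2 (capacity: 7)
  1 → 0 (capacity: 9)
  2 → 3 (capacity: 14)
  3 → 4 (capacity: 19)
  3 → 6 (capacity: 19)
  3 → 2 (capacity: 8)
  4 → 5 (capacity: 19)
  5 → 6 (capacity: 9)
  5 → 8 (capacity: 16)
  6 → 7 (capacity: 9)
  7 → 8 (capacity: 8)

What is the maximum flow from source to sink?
Maximum flow = 7

Max flow: 7

Flow assignment:
  0 → 1: 7/15
  1 → 2: 7/7
  2 → 3: 7/14
  3 → 4: 7/19
  4 → 5: 7/19
  5 → 8: 7/16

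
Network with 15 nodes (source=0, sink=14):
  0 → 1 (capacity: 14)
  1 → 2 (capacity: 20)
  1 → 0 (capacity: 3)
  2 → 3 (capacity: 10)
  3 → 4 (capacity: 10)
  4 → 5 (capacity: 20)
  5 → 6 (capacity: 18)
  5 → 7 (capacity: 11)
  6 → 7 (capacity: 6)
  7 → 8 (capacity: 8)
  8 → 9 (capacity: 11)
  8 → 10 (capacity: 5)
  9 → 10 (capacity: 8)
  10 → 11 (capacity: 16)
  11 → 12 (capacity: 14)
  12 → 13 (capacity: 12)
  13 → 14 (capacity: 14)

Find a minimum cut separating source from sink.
Min cut value = 8, edges: (7,8)

Min cut value: 8
Partition: S = [0, 1, 2, 3, 4, 5, 6, 7], T = [8, 9, 10, 11, 12, 13, 14]
Cut edges: (7,8)

By max-flow min-cut theorem, max flow = min cut = 8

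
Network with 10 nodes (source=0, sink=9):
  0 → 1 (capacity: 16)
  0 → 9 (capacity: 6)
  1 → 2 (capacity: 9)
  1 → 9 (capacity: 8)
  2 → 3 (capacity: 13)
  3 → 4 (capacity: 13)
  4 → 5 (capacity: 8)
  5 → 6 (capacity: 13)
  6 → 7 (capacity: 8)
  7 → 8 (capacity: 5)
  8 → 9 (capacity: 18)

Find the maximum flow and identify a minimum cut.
Max flow = 19, Min cut edges: (0,9), (1,9), (7,8)

Maximum flow: 19
Minimum cut: (0,9), (1,9), (7,8)
Partition: S = [0, 1, 2, 3, 4, 5, 6, 7], T = [8, 9]

Max-flow min-cut theorem verified: both equal 19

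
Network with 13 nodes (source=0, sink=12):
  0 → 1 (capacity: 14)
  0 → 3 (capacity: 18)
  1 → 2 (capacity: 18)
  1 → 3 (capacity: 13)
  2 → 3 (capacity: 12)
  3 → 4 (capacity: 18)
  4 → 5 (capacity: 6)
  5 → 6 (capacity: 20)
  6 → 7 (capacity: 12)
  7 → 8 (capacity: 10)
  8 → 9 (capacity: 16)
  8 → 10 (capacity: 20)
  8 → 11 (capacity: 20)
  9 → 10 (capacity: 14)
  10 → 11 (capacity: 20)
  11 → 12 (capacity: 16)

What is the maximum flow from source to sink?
Maximum flow = 6

Max flow: 6

Flow assignment:
  0 → 1: 1/14
  0 → 3: 5/18
  1 → 2: 1/18
  2 → 3: 1/12
  3 → 4: 6/18
  4 → 5: 6/6
  5 → 6: 6/20
  6 → 7: 6/12
  7 → 8: 6/10
  8 → 11: 6/20
  11 → 12: 6/16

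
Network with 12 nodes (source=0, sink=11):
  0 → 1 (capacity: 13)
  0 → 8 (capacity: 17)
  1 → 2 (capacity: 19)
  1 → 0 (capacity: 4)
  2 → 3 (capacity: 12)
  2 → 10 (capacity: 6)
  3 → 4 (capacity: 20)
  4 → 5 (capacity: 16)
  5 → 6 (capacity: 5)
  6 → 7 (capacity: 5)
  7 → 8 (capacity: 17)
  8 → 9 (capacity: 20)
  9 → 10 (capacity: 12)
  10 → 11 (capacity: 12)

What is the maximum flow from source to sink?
Maximum flow = 12

Max flow: 12

Flow assignment:
  0 → 8: 12/17
  8 → 9: 12/20
  9 → 10: 12/12
  10 → 11: 12/12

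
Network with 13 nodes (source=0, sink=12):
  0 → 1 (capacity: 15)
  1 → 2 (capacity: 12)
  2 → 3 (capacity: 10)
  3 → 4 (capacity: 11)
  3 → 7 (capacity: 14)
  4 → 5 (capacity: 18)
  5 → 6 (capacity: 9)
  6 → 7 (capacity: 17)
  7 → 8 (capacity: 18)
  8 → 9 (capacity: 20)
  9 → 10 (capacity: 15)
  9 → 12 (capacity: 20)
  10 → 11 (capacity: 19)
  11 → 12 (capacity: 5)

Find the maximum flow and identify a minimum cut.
Max flow = 10, Min cut edges: (2,3)

Maximum flow: 10
Minimum cut: (2,3)
Partition: S = [0, 1, 2], T = [3, 4, 5, 6, 7, 8, 9, 10, 11, 12]

Max-flow min-cut theorem verified: both equal 10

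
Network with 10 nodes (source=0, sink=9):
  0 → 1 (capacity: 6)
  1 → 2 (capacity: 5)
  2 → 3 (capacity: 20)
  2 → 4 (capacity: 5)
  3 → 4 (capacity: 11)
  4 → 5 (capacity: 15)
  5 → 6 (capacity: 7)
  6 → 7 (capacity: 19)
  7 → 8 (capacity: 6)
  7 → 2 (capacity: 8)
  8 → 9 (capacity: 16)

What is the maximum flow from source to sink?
Maximum flow = 5

Max flow: 5

Flow assignment:
  0 → 1: 5/6
  1 → 2: 5/5
  2 → 4: 5/5
  4 → 5: 5/15
  5 → 6: 5/7
  6 → 7: 5/19
  7 → 8: 5/6
  8 → 9: 5/16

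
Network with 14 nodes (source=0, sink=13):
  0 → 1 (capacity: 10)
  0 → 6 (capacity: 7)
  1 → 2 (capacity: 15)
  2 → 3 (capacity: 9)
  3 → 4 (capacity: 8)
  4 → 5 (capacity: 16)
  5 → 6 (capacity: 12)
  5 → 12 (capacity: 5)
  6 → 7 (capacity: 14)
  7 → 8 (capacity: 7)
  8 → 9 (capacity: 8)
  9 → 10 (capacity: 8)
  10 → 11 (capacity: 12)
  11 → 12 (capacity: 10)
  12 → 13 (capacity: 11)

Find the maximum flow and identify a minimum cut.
Max flow = 11, Min cut edges: (12,13)

Maximum flow: 11
Minimum cut: (12,13)
Partition: S = [0, 1, 2, 3, 4, 5, 6, 7, 8, 9, 10, 11, 12], T = [13]

Max-flow min-cut theorem verified: both equal 11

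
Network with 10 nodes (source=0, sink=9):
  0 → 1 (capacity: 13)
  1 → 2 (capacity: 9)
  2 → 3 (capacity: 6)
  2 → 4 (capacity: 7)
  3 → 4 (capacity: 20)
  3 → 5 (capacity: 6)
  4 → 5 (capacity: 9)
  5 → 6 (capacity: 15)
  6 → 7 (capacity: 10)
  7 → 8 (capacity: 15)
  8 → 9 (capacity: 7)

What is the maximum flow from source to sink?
Maximum flow = 7

Max flow: 7

Flow assignment:
  0 → 1: 7/13
  1 → 2: 7/9
  2 → 3: 4/6
  2 → 4: 3/7
  3 → 5: 4/6
  4 → 5: 3/9
  5 → 6: 7/15
  6 → 7: 7/10
  7 → 8: 7/15
  8 → 9: 7/7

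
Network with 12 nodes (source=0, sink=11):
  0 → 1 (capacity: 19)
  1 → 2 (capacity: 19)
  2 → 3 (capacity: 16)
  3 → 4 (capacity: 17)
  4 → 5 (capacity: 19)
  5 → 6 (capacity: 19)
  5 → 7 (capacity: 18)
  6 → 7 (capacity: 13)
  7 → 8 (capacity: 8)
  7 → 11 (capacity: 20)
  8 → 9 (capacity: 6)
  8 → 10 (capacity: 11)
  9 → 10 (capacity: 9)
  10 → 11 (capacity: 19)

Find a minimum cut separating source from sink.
Min cut value = 16, edges: (2,3)

Min cut value: 16
Partition: S = [0, 1, 2], T = [3, 4, 5, 6, 7, 8, 9, 10, 11]
Cut edges: (2,3)

By max-flow min-cut theorem, max flow = min cut = 16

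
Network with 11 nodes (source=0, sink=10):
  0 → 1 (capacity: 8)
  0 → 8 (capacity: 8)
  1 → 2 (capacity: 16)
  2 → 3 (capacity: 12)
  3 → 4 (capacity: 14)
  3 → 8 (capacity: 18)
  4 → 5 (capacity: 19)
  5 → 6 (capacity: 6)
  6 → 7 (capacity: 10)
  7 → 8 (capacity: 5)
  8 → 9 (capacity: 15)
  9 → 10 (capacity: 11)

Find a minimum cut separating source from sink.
Min cut value = 11, edges: (9,10)

Min cut value: 11
Partition: S = [0, 1, 2, 3, 4, 5, 6, 7, 8, 9], T = [10]
Cut edges: (9,10)

By max-flow min-cut theorem, max flow = min cut = 11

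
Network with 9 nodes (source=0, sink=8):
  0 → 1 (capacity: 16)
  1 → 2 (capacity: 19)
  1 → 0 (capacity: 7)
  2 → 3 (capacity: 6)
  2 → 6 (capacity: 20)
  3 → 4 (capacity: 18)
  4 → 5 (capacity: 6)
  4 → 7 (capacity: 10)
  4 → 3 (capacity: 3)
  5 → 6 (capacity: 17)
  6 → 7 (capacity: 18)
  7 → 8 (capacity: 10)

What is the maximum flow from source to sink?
Maximum flow = 10

Max flow: 10

Flow assignment:
  0 → 1: 10/16
  1 → 2: 10/19
  2 → 6: 10/20
  6 → 7: 10/18
  7 → 8: 10/10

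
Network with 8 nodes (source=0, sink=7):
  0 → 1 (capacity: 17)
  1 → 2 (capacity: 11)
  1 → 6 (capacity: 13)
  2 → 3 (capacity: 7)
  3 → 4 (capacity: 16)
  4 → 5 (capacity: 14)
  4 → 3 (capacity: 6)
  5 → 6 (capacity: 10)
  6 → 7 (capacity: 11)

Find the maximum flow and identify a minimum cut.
Max flow = 11, Min cut edges: (6,7)

Maximum flow: 11
Minimum cut: (6,7)
Partition: S = [0, 1, 2, 3, 4, 5, 6], T = [7]

Max-flow min-cut theorem verified: both equal 11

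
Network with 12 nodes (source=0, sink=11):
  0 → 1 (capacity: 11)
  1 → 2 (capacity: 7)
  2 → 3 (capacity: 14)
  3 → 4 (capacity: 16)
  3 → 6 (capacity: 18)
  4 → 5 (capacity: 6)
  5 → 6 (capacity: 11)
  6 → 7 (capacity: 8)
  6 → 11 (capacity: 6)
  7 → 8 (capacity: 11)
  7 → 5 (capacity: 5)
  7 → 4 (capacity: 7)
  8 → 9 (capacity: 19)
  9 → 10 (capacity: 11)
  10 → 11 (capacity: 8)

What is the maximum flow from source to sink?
Maximum flow = 7

Max flow: 7

Flow assignment:
  0 → 1: 7/11
  1 → 2: 7/7
  2 → 3: 7/14
  3 → 6: 7/18
  6 → 7: 1/8
  6 → 11: 6/6
  7 → 8: 1/11
  8 → 9: 1/19
  9 → 10: 1/11
  10 → 11: 1/8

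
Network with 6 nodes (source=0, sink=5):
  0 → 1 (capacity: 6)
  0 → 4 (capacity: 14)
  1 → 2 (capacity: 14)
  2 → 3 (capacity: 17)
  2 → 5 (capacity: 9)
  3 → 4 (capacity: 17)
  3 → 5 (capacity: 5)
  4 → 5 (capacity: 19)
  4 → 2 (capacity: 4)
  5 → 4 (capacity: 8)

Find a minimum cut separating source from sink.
Min cut value = 20, edges: (0,1), (0,4)

Min cut value: 20
Partition: S = [0], T = [1, 2, 3, 4, 5]
Cut edges: (0,1), (0,4)

By max-flow min-cut theorem, max flow = min cut = 20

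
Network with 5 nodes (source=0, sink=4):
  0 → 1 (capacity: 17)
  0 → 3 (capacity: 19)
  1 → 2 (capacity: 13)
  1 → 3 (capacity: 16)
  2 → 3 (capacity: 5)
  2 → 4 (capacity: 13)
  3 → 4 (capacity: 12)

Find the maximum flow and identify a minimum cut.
Max flow = 25, Min cut edges: (2,4), (3,4)

Maximum flow: 25
Minimum cut: (2,4), (3,4)
Partition: S = [0, 1, 2, 3], T = [4]

Max-flow min-cut theorem verified: both equal 25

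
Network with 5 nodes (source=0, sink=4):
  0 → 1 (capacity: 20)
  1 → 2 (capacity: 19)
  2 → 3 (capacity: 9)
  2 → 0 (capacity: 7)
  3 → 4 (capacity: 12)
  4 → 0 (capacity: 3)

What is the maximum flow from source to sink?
Maximum flow = 9

Max flow: 9

Flow assignment:
  0 → 1: 16/20
  1 → 2: 16/19
  2 → 3: 9/9
  2 → 0: 7/7
  3 → 4: 9/12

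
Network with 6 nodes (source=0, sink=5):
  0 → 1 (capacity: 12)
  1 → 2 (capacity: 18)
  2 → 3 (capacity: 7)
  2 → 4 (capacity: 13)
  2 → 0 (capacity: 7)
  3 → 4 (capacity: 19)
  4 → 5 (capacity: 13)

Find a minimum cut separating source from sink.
Min cut value = 12, edges: (0,1)

Min cut value: 12
Partition: S = [0], T = [1, 2, 3, 4, 5]
Cut edges: (0,1)

By max-flow min-cut theorem, max flow = min cut = 12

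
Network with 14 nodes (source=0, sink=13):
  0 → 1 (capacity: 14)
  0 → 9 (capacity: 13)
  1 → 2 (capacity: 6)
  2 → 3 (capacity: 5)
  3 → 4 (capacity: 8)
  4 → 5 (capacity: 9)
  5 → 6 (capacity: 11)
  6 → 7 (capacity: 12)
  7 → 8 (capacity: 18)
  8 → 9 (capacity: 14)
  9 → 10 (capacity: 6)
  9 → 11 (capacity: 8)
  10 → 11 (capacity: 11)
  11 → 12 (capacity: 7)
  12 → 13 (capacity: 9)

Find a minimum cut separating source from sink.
Min cut value = 7, edges: (11,12)

Min cut value: 7
Partition: S = [0, 1, 2, 3, 4, 5, 6, 7, 8, 9, 10, 11], T = [12, 13]
Cut edges: (11,12)

By max-flow min-cut theorem, max flow = min cut = 7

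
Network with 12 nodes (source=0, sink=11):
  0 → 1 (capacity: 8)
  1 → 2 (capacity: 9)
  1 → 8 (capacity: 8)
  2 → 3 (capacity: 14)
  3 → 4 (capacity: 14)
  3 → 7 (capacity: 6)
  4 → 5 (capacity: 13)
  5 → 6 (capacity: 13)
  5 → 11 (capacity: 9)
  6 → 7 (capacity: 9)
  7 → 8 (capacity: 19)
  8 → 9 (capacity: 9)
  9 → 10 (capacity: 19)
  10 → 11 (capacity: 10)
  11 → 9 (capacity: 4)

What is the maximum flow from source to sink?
Maximum flow = 8

Max flow: 8

Flow assignment:
  0 → 1: 8/8
  1 → 8: 8/8
  8 → 9: 8/9
  9 → 10: 8/19
  10 → 11: 8/10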